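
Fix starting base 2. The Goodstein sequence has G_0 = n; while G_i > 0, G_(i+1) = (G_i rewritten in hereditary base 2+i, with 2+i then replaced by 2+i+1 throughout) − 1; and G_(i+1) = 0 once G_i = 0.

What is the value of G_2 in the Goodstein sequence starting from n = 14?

1281

G_0 = 14. HB_2(14) = 2^(2 + 1) + 2^2 + 2. Bump = 111. G_1 = 110.
G_1 = 110. HB_3(110) = 3^(3 + 1) + 3^3 + 2. Bump = 1282. G_2 = 1281.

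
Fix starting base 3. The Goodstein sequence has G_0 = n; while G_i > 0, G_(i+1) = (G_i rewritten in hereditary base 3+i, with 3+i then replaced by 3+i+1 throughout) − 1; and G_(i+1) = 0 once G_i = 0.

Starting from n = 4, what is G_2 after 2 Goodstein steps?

base 3: 4 = 3 + 1; at 4: 4 + 1 = 5; next = 4
base 4: 4 = 4; at 5: 5 = 5; next = 4
base 5: 4 = 4; at 6: 4 = 4; next = 3

4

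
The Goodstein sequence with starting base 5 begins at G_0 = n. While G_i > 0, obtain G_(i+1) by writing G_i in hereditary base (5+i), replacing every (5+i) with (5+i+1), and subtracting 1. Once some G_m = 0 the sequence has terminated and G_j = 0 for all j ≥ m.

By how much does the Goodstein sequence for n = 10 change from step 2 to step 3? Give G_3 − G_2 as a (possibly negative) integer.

(0) 10|_5 = 2·5 ↦ 2·6|_6 = 12 ⇒ 11
(1) 11|_6 = 6 + 5 ↦ 7 + 5|_7 = 12 ⇒ 11
(2) 11|_7 = 7 + 4 ↦ 8 + 4|_8 = 12 ⇒ 11

0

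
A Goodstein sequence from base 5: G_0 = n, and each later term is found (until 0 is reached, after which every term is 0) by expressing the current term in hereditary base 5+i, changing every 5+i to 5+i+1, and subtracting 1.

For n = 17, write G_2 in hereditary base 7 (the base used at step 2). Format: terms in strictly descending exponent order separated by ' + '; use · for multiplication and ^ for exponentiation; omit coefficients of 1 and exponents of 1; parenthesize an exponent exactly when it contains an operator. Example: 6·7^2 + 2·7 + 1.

3·7

[0] 17 ≡ 3·5 + 2 (base 5). Lift 6: 20. −1: 19.
[1] 19 ≡ 3·6 + 1 (base 6). Lift 7: 22. −1: 21.
[2] 21 ≡ 3·7 (base 7). Lift 8: 24. −1: 23.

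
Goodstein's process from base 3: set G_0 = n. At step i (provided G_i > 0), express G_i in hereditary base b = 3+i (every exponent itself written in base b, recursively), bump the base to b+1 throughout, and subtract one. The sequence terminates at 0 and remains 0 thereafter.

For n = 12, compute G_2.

12 —HB3→ 3^2 + 3 —bump→ 4^2 + 4 = 20 —(−1)→ 19
19 —HB4→ 4^2 + 3 —bump→ 5^2 + 3 = 28 —(−1)→ 27

27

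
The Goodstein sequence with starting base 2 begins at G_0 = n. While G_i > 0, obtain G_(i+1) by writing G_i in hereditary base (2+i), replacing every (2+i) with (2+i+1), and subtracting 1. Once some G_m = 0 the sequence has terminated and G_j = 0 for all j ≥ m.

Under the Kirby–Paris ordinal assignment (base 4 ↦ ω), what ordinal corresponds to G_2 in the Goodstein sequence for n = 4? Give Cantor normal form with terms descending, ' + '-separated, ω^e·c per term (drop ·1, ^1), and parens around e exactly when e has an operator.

i=0: 4 = 2^2 (b=2); 2→3: 3^3 = 27; 27−1 = 26
i=1: 26 = 2·3^2 + 2·3 + 2 (b=3); 3→4: 2·4^2 + 2·4 + 2 = 42; 42−1 = 41
i=2: 41 = 2·4^2 + 2·4 + 1 (b=4); 4→5: 2·5^2 + 2·5 + 1 = 61; 61−1 = 60

ω^2·2 + ω·2 + 1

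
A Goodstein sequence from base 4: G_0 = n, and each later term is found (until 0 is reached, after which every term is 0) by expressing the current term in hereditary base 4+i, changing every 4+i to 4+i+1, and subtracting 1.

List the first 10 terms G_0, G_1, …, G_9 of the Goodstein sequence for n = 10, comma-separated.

10 —HB4→ 2·4 + 2 —bump→ 2·5 + 2 = 12 —(−1)→ 11
11 —HB5→ 2·5 + 1 —bump→ 2·6 + 1 = 13 —(−1)→ 12
12 —HB6→ 2·6 —bump→ 2·7 = 14 —(−1)→ 13
13 —HB7→ 7 + 6 —bump→ 8 + 6 = 14 —(−1)→ 13
13 —HB8→ 8 + 5 —bump→ 9 + 5 = 14 —(−1)→ 13
13 —HB9→ 9 + 4 —bump→ 10 + 4 = 14 —(−1)→ 13
13 —HB10→ 10 + 3 —bump→ 11 + 3 = 14 —(−1)→ 13
13 —HB11→ 11 + 2 —bump→ 12 + 2 = 14 —(−1)→ 13
13 —HB12→ 12 + 1 —bump→ 13 + 1 = 14 —(−1)→ 13

10, 11, 12, 13, 13, 13, 13, 13, 13, 13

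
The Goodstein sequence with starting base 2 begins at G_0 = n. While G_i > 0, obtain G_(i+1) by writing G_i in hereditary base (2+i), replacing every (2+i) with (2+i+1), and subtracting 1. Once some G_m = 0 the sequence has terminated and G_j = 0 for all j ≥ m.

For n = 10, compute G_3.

i=0: 10 = 2^(2 + 1) + 2 (b=2); 2→3: 3^(3 + 1) + 3 = 84; 84−1 = 83
i=1: 83 = 3^(3 + 1) + 2 (b=3); 3→4: 4^(4 + 1) + 2 = 1026; 1026−1 = 1025
i=2: 1025 = 4^(4 + 1) + 1 (b=4); 4→5: 5^(5 + 1) + 1 = 15626; 15626−1 = 15625
i=3: 15625 = 5^(5 + 1) (b=5); 5→6: 6^(6 + 1) = 279936; 279936−1 = 279935

15625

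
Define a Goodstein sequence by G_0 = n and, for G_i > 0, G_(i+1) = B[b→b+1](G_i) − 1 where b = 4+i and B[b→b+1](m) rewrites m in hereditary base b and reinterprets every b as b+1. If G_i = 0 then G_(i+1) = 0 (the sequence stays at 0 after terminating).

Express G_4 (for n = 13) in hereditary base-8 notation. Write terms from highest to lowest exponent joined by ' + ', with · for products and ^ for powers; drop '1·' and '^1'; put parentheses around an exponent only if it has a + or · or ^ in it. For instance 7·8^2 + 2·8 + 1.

2·8 + 3

G_0=13  [base 4] 3·4 + 1  →[4↦5]→  3·5 + 1 = 16  −1 ⇒ G_1=15
G_1=15  [base 5] 3·5  →[5↦6]→  3·6 = 18  −1 ⇒ G_2=17
G_2=17  [base 6] 2·6 + 5  →[6↦7]→  2·7 + 5 = 19  −1 ⇒ G_3=18
G_3=18  [base 7] 2·7 + 4  →[7↦8]→  2·8 + 4 = 20  −1 ⇒ G_4=19
G_4=19  [base 8] 2·8 + 3  →[8↦9]→  2·9 + 3 = 21  −1 ⇒ G_5=20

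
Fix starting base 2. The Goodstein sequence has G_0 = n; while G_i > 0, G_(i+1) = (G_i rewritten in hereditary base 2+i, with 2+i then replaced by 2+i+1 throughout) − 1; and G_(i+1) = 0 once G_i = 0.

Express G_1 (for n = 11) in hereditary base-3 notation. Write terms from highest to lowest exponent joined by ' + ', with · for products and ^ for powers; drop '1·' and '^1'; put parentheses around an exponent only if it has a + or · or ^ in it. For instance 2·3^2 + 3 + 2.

3^(3 + 1) + 3

G_0=11  [base 2] 2^(2 + 1) + 2 + 1  →[2↦3]→  3^(3 + 1) + 3 + 1 = 85  −1 ⇒ G_1=84
G_1=84  [base 3] 3^(3 + 1) + 3  →[3↦4]→  4^(4 + 1) + 4 = 1028  −1 ⇒ G_2=1027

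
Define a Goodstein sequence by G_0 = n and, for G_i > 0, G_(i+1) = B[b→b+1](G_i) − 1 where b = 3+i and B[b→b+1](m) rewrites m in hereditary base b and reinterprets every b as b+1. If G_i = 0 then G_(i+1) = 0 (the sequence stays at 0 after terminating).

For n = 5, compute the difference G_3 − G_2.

[0] 5 ≡ 3 + 2 (base 3). Lift 4: 6. −1: 5.
[1] 5 ≡ 4 + 1 (base 4). Lift 5: 6. −1: 5.
[2] 5 ≡ 5 (base 5). Lift 6: 6. −1: 5.

0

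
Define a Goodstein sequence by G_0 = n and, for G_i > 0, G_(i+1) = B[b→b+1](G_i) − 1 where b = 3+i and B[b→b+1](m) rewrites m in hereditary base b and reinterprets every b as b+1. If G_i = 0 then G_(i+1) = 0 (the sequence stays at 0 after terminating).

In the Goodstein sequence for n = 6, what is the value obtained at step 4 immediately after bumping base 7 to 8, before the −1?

8

(0) 6|_3 = 2·3 ↦ 2·4|_4 = 8 ⇒ 7
(1) 7|_4 = 4 + 3 ↦ 5 + 3|_5 = 8 ⇒ 7
(2) 7|_5 = 5 + 2 ↦ 6 + 2|_6 = 8 ⇒ 7
(3) 7|_6 = 6 + 1 ↦ 7 + 1|_7 = 8 ⇒ 7
(4) 7|_7 = 7 ↦ 8|_8 = 8 ⇒ 7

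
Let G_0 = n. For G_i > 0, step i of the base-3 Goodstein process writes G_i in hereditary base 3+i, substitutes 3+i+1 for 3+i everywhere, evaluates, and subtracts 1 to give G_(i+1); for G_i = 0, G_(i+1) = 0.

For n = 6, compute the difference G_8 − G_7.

[0] 6 ≡ 2·3 (base 3). Lift 4: 8. −1: 7.
[1] 7 ≡ 4 + 3 (base 4). Lift 5: 8. −1: 7.
[2] 7 ≡ 5 + 2 (base 5). Lift 6: 8. −1: 7.
[3] 7 ≡ 6 + 1 (base 6). Lift 7: 8. −1: 7.
[4] 7 ≡ 7 (base 7). Lift 8: 8. −1: 7.
[5] 7 ≡ 7 (base 8). Lift 9: 7. −1: 6.
[6] 6 ≡ 6 (base 9). Lift 10: 6. −1: 5.
[7] 5 ≡ 5 (base 10). Lift 11: 5. −1: 4.

-1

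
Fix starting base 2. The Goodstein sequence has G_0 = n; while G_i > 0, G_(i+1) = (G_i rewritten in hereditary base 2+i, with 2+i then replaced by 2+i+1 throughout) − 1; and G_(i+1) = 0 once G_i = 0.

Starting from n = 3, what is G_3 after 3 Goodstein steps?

2

G_0=3  [base 2] 2 + 1  →[2↦3]→  3 + 1 = 4  −1 ⇒ G_1=3
G_1=3  [base 3] 3  →[3↦4]→  4 = 4  −1 ⇒ G_2=3
G_2=3  [base 4] 3  →[4↦5]→  3 = 3  −1 ⇒ G_3=2
G_3=2  [base 5] 2  →[5↦6]→  2 = 2  −1 ⇒ G_4=1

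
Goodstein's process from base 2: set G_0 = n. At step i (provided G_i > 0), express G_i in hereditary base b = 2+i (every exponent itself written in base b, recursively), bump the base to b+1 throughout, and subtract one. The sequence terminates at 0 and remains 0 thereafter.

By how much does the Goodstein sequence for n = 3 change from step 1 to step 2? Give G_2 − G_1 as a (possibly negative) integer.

base 2: 3 = 2 + 1; at 3: 3 + 1 = 4; next = 3
base 3: 3 = 3; at 4: 4 = 4; next = 3

0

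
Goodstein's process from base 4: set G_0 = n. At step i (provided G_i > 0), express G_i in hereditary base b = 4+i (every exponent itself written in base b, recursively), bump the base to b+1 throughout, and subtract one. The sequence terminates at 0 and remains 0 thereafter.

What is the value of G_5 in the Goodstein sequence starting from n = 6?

step 0: 6 = 4 + 2; sub 5 for 4: 5 + 2; = 7; G_1 = 7−1 = 6
step 1: 6 = 5 + 1; sub 6 for 5: 6 + 1; = 7; G_2 = 7−1 = 6
step 2: 6 = 6; sub 7 for 6: 7; = 7; G_3 = 7−1 = 6
step 3: 6 = 6; sub 8 for 7: 6; = 6; G_4 = 6−1 = 5
step 4: 5 = 5; sub 9 for 8: 5; = 5; G_5 = 5−1 = 4
step 5: 4 = 4; sub 10 for 9: 4; = 4; G_6 = 4−1 = 3

4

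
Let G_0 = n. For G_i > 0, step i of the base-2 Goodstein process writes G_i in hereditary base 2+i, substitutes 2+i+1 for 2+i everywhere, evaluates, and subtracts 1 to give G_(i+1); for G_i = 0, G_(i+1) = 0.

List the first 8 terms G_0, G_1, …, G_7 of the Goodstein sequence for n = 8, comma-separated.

8 —HB2→ 2^(2 + 1) —bump→ 3^(3 + 1) = 81 —(−1)→ 80
80 —HB3→ 2·3^3 + 2·3^2 + 2·3 + 2 —bump→ 2·4^4 + 2·4^2 + 2·4 + 2 = 554 —(−1)→ 553
553 —HB4→ 2·4^4 + 2·4^2 + 2·4 + 1 —bump→ 2·5^5 + 2·5^2 + 2·5 + 1 = 6311 —(−1)→ 6310
6310 —HB5→ 2·5^5 + 2·5^2 + 2·5 —bump→ 2·6^6 + 2·6^2 + 2·6 = 93396 —(−1)→ 93395
93395 —HB6→ 2·6^6 + 2·6^2 + 6 + 5 —bump→ 2·7^7 + 2·7^2 + 7 + 5 = 1647196 —(−1)→ 1647195
1647195 —HB7→ 2·7^7 + 2·7^2 + 7 + 4 —bump→ 2·8^8 + 2·8^2 + 8 + 4 = 33554572 —(−1)→ 33554571
33554571 —HB8→ 2·8^8 + 2·8^2 + 8 + 3 —bump→ 2·9^9 + 2·9^2 + 9 + 3 = 774841152 —(−1)→ 774841151

8, 80, 553, 6310, 93395, 1647195, 33554571, 774841151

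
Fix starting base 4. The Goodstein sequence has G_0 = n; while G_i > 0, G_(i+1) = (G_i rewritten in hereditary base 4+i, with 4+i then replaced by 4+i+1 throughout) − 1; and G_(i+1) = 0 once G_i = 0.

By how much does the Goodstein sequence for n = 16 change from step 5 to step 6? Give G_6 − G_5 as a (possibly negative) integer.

3

G_0 = 16. HB_4(16) = 4^2. Bump = 25. G_1 = 24.
G_1 = 24. HB_5(24) = 4·5 + 4. Bump = 28. G_2 = 27.
G_2 = 27. HB_6(27) = 4·6 + 3. Bump = 31. G_3 = 30.
G_3 = 30. HB_7(30) = 4·7 + 2. Bump = 34. G_4 = 33.
G_4 = 33. HB_8(33) = 4·8 + 1. Bump = 37. G_5 = 36.
G_5 = 36. HB_9(36) = 4·9. Bump = 40. G_6 = 39.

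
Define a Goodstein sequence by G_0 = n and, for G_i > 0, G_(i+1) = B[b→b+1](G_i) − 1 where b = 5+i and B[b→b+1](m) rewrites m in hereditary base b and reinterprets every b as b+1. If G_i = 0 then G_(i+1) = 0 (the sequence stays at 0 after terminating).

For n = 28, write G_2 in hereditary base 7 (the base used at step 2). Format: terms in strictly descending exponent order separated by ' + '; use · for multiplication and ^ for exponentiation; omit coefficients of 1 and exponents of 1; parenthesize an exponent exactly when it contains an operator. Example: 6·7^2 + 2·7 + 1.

G_0 = 28. HB_5(28) = 5^2 + 3. Bump = 39. G_1 = 38.
G_1 = 38. HB_6(38) = 6^2 + 2. Bump = 51. G_2 = 50.
G_2 = 50. HB_7(50) = 7^2 + 1. Bump = 65. G_3 = 64.

7^2 + 1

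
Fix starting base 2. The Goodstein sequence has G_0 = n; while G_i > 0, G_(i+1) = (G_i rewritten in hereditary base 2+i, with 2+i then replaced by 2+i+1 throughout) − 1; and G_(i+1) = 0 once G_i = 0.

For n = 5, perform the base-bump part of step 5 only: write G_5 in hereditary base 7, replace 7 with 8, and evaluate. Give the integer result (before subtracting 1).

G_0=5  [base 2] 2^2 + 1  →[2↦3]→  3^3 + 1 = 28  −1 ⇒ G_1=27
G_1=27  [base 3] 3^3  →[3↦4]→  4^4 = 256  −1 ⇒ G_2=255
G_2=255  [base 4] 3·4^3 + 3·4^2 + 3·4 + 3  →[4↦5]→  3·5^3 + 3·5^2 + 3·5 + 3 = 468  −1 ⇒ G_3=467
G_3=467  [base 5] 3·5^3 + 3·5^2 + 3·5 + 2  →[5↦6]→  3·6^3 + 3·6^2 + 3·6 + 2 = 776  −1 ⇒ G_4=775
G_4=775  [base 6] 3·6^3 + 3·6^2 + 3·6 + 1  →[6↦7]→  3·7^3 + 3·7^2 + 3·7 + 1 = 1198  −1 ⇒ G_5=1197
G_5=1197  [base 7] 3·7^3 + 3·7^2 + 3·7  →[7↦8]→  3·8^3 + 3·8^2 + 3·8 = 1752  −1 ⇒ G_6=1751

1752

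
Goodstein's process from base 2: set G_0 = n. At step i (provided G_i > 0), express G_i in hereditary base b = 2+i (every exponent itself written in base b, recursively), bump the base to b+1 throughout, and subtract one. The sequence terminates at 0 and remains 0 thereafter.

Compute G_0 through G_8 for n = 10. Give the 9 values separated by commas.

step 0: 10 = 2^(2 + 1) + 2; sub 3 for 2: 3^(3 + 1) + 3; = 84; G_1 = 84−1 = 83
step 1: 83 = 3^(3 + 1) + 2; sub 4 for 3: 4^(4 + 1) + 2; = 1026; G_2 = 1026−1 = 1025
step 2: 1025 = 4^(4 + 1) + 1; sub 5 for 4: 5^(5 + 1) + 1; = 15626; G_3 = 15626−1 = 15625
step 3: 15625 = 5^(5 + 1); sub 6 for 5: 6^(6 + 1); = 279936; G_4 = 279936−1 = 279935
step 4: 279935 = 5·6^6 + 5·6^5 + 5·6^4 + 5·6^3 + 5·6^2 + 5·6 + 5; sub 7 for 6: 5·7^7 + 5·7^5 + 5·7^4 + 5·7^3 + 5·7^2 + 5·7 + 5; = 4215755; G_5 = 4215755−1 = 4215754
step 5: 4215754 = 5·7^7 + 5·7^5 + 5·7^4 + 5·7^3 + 5·7^2 + 5·7 + 4; sub 8 for 7: 5·8^8 + 5·8^5 + 5·8^4 + 5·8^3 + 5·8^2 + 5·8 + 4; = 84073324; G_6 = 84073324−1 = 84073323
step 6: 84073323 = 5·8^8 + 5·8^5 + 5·8^4 + 5·8^3 + 5·8^2 + 5·8 + 3; sub 9 for 8: 5·9^9 + 5·9^5 + 5·9^4 + 5·9^3 + 5·9^2 + 5·9 + 3; = 1937434593; G_7 = 1937434593−1 = 1937434592
step 7: 1937434592 = 5·9^9 + 5·9^5 + 5·9^4 + 5·9^3 + 5·9^2 + 5·9 + 2; sub 10 for 9: 5·10^10 + 5·10^5 + 5·10^4 + 5·10^3 + 5·10^2 + 5·10 + 2; = 50000555552; G_8 = 50000555552−1 = 50000555551

10, 83, 1025, 15625, 279935, 4215754, 84073323, 1937434592, 50000555551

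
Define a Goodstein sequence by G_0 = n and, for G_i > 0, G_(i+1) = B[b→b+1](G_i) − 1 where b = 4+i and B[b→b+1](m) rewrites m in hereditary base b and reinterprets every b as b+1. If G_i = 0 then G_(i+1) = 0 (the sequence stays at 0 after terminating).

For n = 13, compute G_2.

G_0=13  [base 4] 3·4 + 1  →[4↦5]→  3·5 + 1 = 16  −1 ⇒ G_1=15
G_1=15  [base 5] 3·5  →[5↦6]→  3·6 = 18  −1 ⇒ G_2=17
G_2=17  [base 6] 2·6 + 5  →[6↦7]→  2·7 + 5 = 19  −1 ⇒ G_3=18

17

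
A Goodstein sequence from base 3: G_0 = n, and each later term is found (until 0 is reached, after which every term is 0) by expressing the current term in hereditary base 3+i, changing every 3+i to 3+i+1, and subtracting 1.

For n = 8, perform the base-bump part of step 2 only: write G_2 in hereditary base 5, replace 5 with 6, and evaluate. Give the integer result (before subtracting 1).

[0] 8 ≡ 2·3 + 2 (base 3). Lift 4: 10. −1: 9.
[1] 9 ≡ 2·4 + 1 (base 4). Lift 5: 11. −1: 10.
[2] 10 ≡ 2·5 (base 5). Lift 6: 12. −1: 11.

12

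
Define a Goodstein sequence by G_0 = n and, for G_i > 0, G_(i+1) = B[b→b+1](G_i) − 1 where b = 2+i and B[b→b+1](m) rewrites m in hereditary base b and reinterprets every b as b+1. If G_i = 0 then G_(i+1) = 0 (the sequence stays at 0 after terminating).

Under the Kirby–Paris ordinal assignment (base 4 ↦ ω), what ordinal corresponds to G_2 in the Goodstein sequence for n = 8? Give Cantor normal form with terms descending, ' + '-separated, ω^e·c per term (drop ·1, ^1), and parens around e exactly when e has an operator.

8 —HB2→ 2^(2 + 1) —bump→ 3^(3 + 1) = 81 —(−1)→ 80
80 —HB3→ 2·3^3 + 2·3^2 + 2·3 + 2 —bump→ 2·4^4 + 2·4^2 + 2·4 + 2 = 554 —(−1)→ 553
553 —HB4→ 2·4^4 + 2·4^2 + 2·4 + 1 —bump→ 2·5^5 + 2·5^2 + 2·5 + 1 = 6311 —(−1)→ 6310

ω^ω·2 + ω^2·2 + ω·2 + 1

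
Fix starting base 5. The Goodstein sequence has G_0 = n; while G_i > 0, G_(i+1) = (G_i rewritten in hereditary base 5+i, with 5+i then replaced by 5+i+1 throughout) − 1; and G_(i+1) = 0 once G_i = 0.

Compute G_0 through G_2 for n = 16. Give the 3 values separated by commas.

G_0=16  [base 5] 3·5 + 1  →[5↦6]→  3·6 + 1 = 19  −1 ⇒ G_1=18
G_1=18  [base 6] 3·6  →[6↦7]→  3·7 = 21  −1 ⇒ G_2=20

16, 18, 20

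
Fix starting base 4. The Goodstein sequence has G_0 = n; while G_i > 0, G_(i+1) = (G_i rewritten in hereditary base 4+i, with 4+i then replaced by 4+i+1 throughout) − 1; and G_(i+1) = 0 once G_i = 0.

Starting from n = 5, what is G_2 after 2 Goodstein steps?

5

G_0=5  [base 4] 4 + 1  →[4↦5]→  5 + 1 = 6  −1 ⇒ G_1=5
G_1=5  [base 5] 5  →[5↦6]→  6 = 6  −1 ⇒ G_2=5
G_2=5  [base 6] 5  →[6↦7]→  5 = 5  −1 ⇒ G_3=4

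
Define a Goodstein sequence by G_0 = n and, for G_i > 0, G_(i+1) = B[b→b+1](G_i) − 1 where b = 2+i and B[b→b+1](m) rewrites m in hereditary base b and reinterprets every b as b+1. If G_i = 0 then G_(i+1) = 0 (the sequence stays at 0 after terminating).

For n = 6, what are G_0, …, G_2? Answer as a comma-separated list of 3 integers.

G_0 = 6. HB_2(6) = 2^2 + 2. Bump = 30. G_1 = 29.
G_1 = 29. HB_3(29) = 3^3 + 2. Bump = 258. G_2 = 257.

6, 29, 257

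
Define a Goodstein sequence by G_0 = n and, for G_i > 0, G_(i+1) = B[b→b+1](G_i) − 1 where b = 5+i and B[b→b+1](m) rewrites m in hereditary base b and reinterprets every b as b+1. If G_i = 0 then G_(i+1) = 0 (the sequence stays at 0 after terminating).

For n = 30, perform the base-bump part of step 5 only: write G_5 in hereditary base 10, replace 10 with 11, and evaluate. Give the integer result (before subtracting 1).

122

[0] 30 ≡ 5^2 + 5 (base 5). Lift 6: 42. −1: 41.
[1] 41 ≡ 6^2 + 5 (base 6). Lift 7: 54. −1: 53.
[2] 53 ≡ 7^2 + 4 (base 7). Lift 8: 68. −1: 67.
[3] 67 ≡ 8^2 + 3 (base 8). Lift 9: 84. −1: 83.
[4] 83 ≡ 9^2 + 2 (base 9). Lift 10: 102. −1: 101.
[5] 101 ≡ 10^2 + 1 (base 10). Lift 11: 122. −1: 121.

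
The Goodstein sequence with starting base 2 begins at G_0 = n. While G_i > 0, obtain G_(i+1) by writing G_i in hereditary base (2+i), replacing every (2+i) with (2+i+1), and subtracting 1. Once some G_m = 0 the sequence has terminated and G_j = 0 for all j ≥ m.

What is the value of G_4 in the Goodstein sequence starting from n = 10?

G_0 = 10. HB_2(10) = 2^(2 + 1) + 2. Bump = 84. G_1 = 83.
G_1 = 83. HB_3(83) = 3^(3 + 1) + 2. Bump = 1026. G_2 = 1025.
G_2 = 1025. HB_4(1025) = 4^(4 + 1) + 1. Bump = 15626. G_3 = 15625.
G_3 = 15625. HB_5(15625) = 5^(5 + 1). Bump = 279936. G_4 = 279935.
G_4 = 279935. HB_6(279935) = 5·6^6 + 5·6^5 + 5·6^4 + 5·6^3 + 5·6^2 + 5·6 + 5. Bump = 4215755. G_5 = 4215754.

279935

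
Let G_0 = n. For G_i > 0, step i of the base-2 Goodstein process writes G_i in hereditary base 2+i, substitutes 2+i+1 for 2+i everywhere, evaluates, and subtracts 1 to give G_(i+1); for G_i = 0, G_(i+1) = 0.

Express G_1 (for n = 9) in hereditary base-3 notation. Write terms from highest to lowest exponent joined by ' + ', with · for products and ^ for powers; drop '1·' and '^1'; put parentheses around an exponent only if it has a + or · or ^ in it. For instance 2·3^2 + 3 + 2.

G_0=9  [base 2] 2^(2 + 1) + 1  →[2↦3]→  3^(3 + 1) + 1 = 82  −1 ⇒ G_1=81
G_1=81  [base 3] 3^(3 + 1)  →[3↦4]→  4^(4 + 1) = 1024  −1 ⇒ G_2=1023

3^(3 + 1)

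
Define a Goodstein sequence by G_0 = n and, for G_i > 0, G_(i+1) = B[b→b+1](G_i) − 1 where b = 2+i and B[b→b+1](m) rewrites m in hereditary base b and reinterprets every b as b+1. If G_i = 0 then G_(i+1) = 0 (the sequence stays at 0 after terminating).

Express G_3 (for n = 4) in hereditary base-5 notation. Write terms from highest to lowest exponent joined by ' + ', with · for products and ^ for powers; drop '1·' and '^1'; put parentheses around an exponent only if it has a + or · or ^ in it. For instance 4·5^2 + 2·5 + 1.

2·5^2 + 2·5

[0] 4 ≡ 2^2 (base 2). Lift 3: 27. −1: 26.
[1] 26 ≡ 2·3^2 + 2·3 + 2 (base 3). Lift 4: 42. −1: 41.
[2] 41 ≡ 2·4^2 + 2·4 + 1 (base 4). Lift 5: 61. −1: 60.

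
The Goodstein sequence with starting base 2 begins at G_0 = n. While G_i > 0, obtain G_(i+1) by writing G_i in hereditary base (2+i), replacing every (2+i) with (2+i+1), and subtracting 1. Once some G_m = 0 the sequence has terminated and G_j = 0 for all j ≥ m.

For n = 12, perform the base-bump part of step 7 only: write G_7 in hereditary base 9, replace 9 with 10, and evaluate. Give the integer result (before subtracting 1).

100000000212

i=0: 12 = 2^(2 + 1) + 2^2 (b=2); 2→3: 3^(3 + 1) + 3^3 = 108; 108−1 = 107
i=1: 107 = 3^(3 + 1) + 2·3^2 + 2·3 + 2 (b=3); 3→4: 4^(4 + 1) + 2·4^2 + 2·4 + 2 = 1066; 1066−1 = 1065
i=2: 1065 = 4^(4 + 1) + 2·4^2 + 2·4 + 1 (b=4); 4→5: 5^(5 + 1) + 2·5^2 + 2·5 + 1 = 15686; 15686−1 = 15685
i=3: 15685 = 5^(5 + 1) + 2·5^2 + 2·5 (b=5); 5→6: 6^(6 + 1) + 2·6^2 + 2·6 = 280020; 280020−1 = 280019
i=4: 280019 = 6^(6 + 1) + 2·6^2 + 6 + 5 (b=6); 6→7: 7^(7 + 1) + 2·7^2 + 7 + 5 = 5764911; 5764911−1 = 5764910
i=5: 5764910 = 7^(7 + 1) + 2·7^2 + 7 + 4 (b=7); 7→8: 8^(8 + 1) + 2·8^2 + 8 + 4 = 134217868; 134217868−1 = 134217867
i=6: 134217867 = 8^(8 + 1) + 2·8^2 + 8 + 3 (b=8); 8→9: 9^(9 + 1) + 2·9^2 + 9 + 3 = 3486784575; 3486784575−1 = 3486784574
i=7: 3486784574 = 9^(9 + 1) + 2·9^2 + 9 + 2 (b=9); 9→10: 10^(10 + 1) + 2·10^2 + 10 + 2 = 100000000212; 100000000212−1 = 100000000211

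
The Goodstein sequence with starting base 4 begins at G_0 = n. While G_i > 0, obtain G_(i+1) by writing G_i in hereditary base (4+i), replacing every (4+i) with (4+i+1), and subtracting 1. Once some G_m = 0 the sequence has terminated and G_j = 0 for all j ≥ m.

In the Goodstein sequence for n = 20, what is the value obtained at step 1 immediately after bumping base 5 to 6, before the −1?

step 0: 20 = 4^2 + 4; sub 5 for 4: 5^2 + 5; = 30; G_1 = 30−1 = 29
step 1: 29 = 5^2 + 4; sub 6 for 5: 6^2 + 4; = 40; G_2 = 40−1 = 39

40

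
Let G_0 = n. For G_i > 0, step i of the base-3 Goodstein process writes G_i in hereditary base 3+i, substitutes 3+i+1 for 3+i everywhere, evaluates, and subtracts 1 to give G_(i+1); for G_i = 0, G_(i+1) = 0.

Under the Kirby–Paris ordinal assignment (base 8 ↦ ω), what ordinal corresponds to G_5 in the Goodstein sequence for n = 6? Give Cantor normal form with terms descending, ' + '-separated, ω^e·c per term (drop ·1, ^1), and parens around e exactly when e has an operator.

(0) 6|_3 = 2·3 ↦ 2·4|_4 = 8 ⇒ 7
(1) 7|_4 = 4 + 3 ↦ 5 + 3|_5 = 8 ⇒ 7
(2) 7|_5 = 5 + 2 ↦ 6 + 2|_6 = 8 ⇒ 7
(3) 7|_6 = 6 + 1 ↦ 7 + 1|_7 = 8 ⇒ 7
(4) 7|_7 = 7 ↦ 8|_8 = 8 ⇒ 7
(5) 7|_8 = 7 ↦ 7|_9 = 7 ⇒ 6

7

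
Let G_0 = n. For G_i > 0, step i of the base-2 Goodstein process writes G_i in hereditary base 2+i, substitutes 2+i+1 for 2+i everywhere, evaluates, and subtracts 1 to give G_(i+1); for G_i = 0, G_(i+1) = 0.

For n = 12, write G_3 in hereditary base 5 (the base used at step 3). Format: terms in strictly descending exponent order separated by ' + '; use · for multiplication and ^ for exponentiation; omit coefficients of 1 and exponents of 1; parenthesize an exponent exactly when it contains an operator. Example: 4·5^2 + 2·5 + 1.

5^(5 + 1) + 2·5^2 + 2·5

(0) 12|_2 = 2^(2 + 1) + 2^2 ↦ 3^(3 + 1) + 3^3|_3 = 108 ⇒ 107
(1) 107|_3 = 3^(3 + 1) + 2·3^2 + 2·3 + 2 ↦ 4^(4 + 1) + 2·4^2 + 2·4 + 2|_4 = 1066 ⇒ 1065
(2) 1065|_4 = 4^(4 + 1) + 2·4^2 + 2·4 + 1 ↦ 5^(5 + 1) + 2·5^2 + 2·5 + 1|_5 = 15686 ⇒ 15685
(3) 15685|_5 = 5^(5 + 1) + 2·5^2 + 2·5 ↦ 6^(6 + 1) + 2·6^2 + 2·6|_6 = 280020 ⇒ 280019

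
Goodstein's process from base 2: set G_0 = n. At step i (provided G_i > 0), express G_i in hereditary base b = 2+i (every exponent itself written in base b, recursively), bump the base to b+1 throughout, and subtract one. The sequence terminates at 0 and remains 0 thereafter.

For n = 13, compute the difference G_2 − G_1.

[0] 13 ≡ 2^(2 + 1) + 2^2 + 1 (base 2). Lift 3: 109. −1: 108.
[1] 108 ≡ 3^(3 + 1) + 3^3 (base 3). Lift 4: 1280. −1: 1279.

1171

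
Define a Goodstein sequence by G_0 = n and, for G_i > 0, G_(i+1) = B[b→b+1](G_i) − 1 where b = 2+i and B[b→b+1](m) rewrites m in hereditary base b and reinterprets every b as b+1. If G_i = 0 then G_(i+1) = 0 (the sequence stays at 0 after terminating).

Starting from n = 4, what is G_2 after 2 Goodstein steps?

(0) 4|_2 = 2^2 ↦ 3^3|_3 = 27 ⇒ 26
(1) 26|_3 = 2·3^2 + 2·3 + 2 ↦ 2·4^2 + 2·4 + 2|_4 = 42 ⇒ 41
(2) 41|_4 = 2·4^2 + 2·4 + 1 ↦ 2·5^2 + 2·5 + 1|_5 = 61 ⇒ 60

41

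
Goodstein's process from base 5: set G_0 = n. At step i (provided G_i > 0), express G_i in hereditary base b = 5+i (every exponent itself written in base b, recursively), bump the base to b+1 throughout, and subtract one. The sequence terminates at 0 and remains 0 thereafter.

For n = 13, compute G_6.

17

G_0 = 13. HB_5(13) = 2·5 + 3. Bump = 15. G_1 = 14.
G_1 = 14. HB_6(14) = 2·6 + 2. Bump = 16. G_2 = 15.
G_2 = 15. HB_7(15) = 2·7 + 1. Bump = 17. G_3 = 16.
G_3 = 16. HB_8(16) = 2·8. Bump = 18. G_4 = 17.
G_4 = 17. HB_9(17) = 9 + 8. Bump = 18. G_5 = 17.
G_5 = 17. HB_10(17) = 10 + 7. Bump = 18. G_6 = 17.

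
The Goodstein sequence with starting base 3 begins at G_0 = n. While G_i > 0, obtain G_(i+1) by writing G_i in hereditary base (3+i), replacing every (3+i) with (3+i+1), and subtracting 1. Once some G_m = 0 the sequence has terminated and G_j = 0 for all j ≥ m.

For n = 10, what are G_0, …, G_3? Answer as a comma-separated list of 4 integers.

[0] 10 ≡ 3^2 + 1 (base 3). Lift 4: 17. −1: 16.
[1] 16 ≡ 4^2 (base 4). Lift 5: 25. −1: 24.
[2] 24 ≡ 4·5 + 4 (base 5). Lift 6: 28. −1: 27.

10, 16, 24, 27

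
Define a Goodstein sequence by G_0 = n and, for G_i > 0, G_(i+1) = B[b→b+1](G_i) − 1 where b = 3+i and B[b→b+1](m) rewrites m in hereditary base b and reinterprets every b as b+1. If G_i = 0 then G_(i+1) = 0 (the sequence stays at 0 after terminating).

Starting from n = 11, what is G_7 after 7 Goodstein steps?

[0] 11 ≡ 3^2 + 2 (base 3). Lift 4: 18. −1: 17.
[1] 17 ≡ 4^2 + 1 (base 4). Lift 5: 26. −1: 25.
[2] 25 ≡ 5^2 (base 5). Lift 6: 36. −1: 35.
[3] 35 ≡ 5·6 + 5 (base 6). Lift 7: 40. −1: 39.
[4] 39 ≡ 5·7 + 4 (base 7). Lift 8: 44. −1: 43.
[5] 43 ≡ 5·8 + 3 (base 8). Lift 9: 48. −1: 47.
[6] 47 ≡ 5·9 + 2 (base 9). Lift 10: 52. −1: 51.

51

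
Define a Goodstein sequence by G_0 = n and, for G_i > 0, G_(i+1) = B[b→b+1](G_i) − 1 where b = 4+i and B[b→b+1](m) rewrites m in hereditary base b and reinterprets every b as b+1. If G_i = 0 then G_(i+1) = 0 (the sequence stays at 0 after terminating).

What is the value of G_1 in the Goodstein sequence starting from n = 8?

9

G_0 = 8. HB_4(8) = 2·4. Bump = 10. G_1 = 9.
G_1 = 9. HB_5(9) = 5 + 4. Bump = 10. G_2 = 9.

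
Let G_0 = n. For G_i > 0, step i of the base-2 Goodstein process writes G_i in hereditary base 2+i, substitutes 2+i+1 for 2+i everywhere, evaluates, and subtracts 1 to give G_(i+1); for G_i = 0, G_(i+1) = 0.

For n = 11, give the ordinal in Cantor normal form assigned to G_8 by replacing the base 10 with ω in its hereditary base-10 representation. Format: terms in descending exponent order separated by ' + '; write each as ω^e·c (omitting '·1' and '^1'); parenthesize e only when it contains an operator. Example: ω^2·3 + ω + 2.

step 0: 11 = 2^(2 + 1) + 2 + 1; sub 3 for 2: 3^(3 + 1) + 3 + 1; = 85; G_1 = 85−1 = 84
step 1: 84 = 3^(3 + 1) + 3; sub 4 for 3: 4^(4 + 1) + 4; = 1028; G_2 = 1028−1 = 1027
step 2: 1027 = 4^(4 + 1) + 3; sub 5 for 4: 5^(5 + 1) + 3; = 15628; G_3 = 15628−1 = 15627
step 3: 15627 = 5^(5 + 1) + 2; sub 6 for 5: 6^(6 + 1) + 2; = 279938; G_4 = 279938−1 = 279937
step 4: 279937 = 6^(6 + 1) + 1; sub 7 for 6: 7^(7 + 1) + 1; = 5764802; G_5 = 5764802−1 = 5764801
step 5: 5764801 = 7^(7 + 1); sub 8 for 7: 8^(8 + 1); = 134217728; G_6 = 134217728−1 = 134217727
step 6: 134217727 = 7·8^8 + 7·8^7 + 7·8^6 + 7·8^5 + 7·8^4 + 7·8^3 + 7·8^2 + 7·8 + 7; sub 9 for 8: 7·9^9 + 7·9^7 + 7·9^6 + 7·9^5 + 7·9^4 + 7·9^3 + 7·9^2 + 7·9 + 7; = 2749609303; G_7 = 2749609303−1 = 2749609302
step 7: 2749609302 = 7·9^9 + 7·9^7 + 7·9^6 + 7·9^5 + 7·9^4 + 7·9^3 + 7·9^2 + 7·9 + 6; sub 10 for 9: 7·10^10 + 7·10^7 + 7·10^6 + 7·10^5 + 7·10^4 + 7·10^3 + 7·10^2 + 7·10 + 6; = 70077777776; G_8 = 70077777776−1 = 70077777775

ω^ω·7 + ω^7·7 + ω^6·7 + ω^5·7 + ω^4·7 + ω^3·7 + ω^2·7 + ω·7 + 5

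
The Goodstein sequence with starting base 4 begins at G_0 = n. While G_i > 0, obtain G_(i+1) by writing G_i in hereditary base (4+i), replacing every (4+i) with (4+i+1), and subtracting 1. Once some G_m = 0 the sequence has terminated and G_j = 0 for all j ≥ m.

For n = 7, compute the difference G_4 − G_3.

7 —HB4→ 4 + 3 —bump→ 5 + 3 = 8 —(−1)→ 7
7 —HB5→ 5 + 2 —bump→ 6 + 2 = 8 —(−1)→ 7
7 —HB6→ 6 + 1 —bump→ 7 + 1 = 8 —(−1)→ 7
7 —HB7→ 7 —bump→ 8 = 8 —(−1)→ 7

0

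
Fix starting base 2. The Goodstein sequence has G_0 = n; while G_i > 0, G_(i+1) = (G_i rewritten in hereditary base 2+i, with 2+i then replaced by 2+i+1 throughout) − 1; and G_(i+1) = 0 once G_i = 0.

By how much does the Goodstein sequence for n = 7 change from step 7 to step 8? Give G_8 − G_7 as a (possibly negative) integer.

40111896

base 2: 7 = 2^2 + 2 + 1; at 3: 3^3 + 3 + 1 = 31; next = 30
base 3: 30 = 3^3 + 3; at 4: 4^4 + 4 = 260; next = 259
base 4: 259 = 4^4 + 3; at 5: 5^5 + 3 = 3128; next = 3127
base 5: 3127 = 5^5 + 2; at 6: 6^6 + 2 = 46658; next = 46657
base 6: 46657 = 6^6 + 1; at 7: 7^7 + 1 = 823544; next = 823543
base 7: 823543 = 7^7; at 8: 8^8 = 16777216; next = 16777215
base 8: 16777215 = 7·8^7 + 7·8^6 + 7·8^5 + 7·8^4 + 7·8^3 + 7·8^2 + 7·8 + 7; at 9: 7·9^7 + 7·9^6 + 7·9^5 + 7·9^4 + 7·9^3 + 7·9^2 + 7·9 + 7 = 37665880; next = 37665879
base 9: 37665879 = 7·9^7 + 7·9^6 + 7·9^5 + 7·9^4 + 7·9^3 + 7·9^2 + 7·9 + 6; at 10: 7·10^7 + 7·10^6 + 7·10^5 + 7·10^4 + 7·10^3 + 7·10^2 + 7·10 + 6 = 77777776; next = 77777775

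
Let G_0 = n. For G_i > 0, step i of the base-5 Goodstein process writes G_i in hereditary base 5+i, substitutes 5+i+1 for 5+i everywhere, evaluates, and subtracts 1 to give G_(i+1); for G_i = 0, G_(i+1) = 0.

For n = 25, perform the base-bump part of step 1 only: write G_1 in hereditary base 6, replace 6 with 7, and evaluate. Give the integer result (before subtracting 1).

40

step 0: 25 = 5^2; sub 6 for 5: 6^2; = 36; G_1 = 36−1 = 35
step 1: 35 = 5·6 + 5; sub 7 for 6: 5·7 + 5; = 40; G_2 = 40−1 = 39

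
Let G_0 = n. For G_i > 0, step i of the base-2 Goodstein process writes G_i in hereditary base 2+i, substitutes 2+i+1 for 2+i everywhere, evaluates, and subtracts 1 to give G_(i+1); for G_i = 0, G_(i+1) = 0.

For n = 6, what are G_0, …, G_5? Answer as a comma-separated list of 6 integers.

6, 29, 257, 3125, 46655, 98039

(0) 6|_2 = 2^2 + 2 ↦ 3^3 + 3|_3 = 30 ⇒ 29
(1) 29|_3 = 3^3 + 2 ↦ 4^4 + 2|_4 = 258 ⇒ 257
(2) 257|_4 = 4^4 + 1 ↦ 5^5 + 1|_5 = 3126 ⇒ 3125
(3) 3125|_5 = 5^5 ↦ 6^6|_6 = 46656 ⇒ 46655
(4) 46655|_6 = 5·6^5 + 5·6^4 + 5·6^3 + 5·6^2 + 5·6 + 5 ↦ 5·7^5 + 5·7^4 + 5·7^3 + 5·7^2 + 5·7 + 5|_7 = 98040 ⇒ 98039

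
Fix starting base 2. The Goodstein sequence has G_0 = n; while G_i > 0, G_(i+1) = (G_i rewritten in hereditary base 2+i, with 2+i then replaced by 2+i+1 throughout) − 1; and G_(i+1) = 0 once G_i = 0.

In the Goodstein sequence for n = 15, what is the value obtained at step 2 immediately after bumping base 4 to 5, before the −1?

18753

15 —HB2→ 2^(2 + 1) + 2^2 + 2 + 1 —bump→ 3^(3 + 1) + 3^3 + 3 + 1 = 112 —(−1)→ 111
111 —HB3→ 3^(3 + 1) + 3^3 + 3 —bump→ 4^(4 + 1) + 4^4 + 4 = 1284 —(−1)→ 1283
1283 —HB4→ 4^(4 + 1) + 4^4 + 3 —bump→ 5^(5 + 1) + 5^5 + 3 = 18753 —(−1)→ 18752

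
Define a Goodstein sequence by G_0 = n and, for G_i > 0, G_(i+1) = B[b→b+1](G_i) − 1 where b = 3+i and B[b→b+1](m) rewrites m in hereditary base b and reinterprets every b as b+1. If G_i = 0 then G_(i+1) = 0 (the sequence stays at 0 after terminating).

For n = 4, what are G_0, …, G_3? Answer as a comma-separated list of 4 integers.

step 0: 4 = 3 + 1; sub 4 for 3: 4 + 1; = 5; G_1 = 5−1 = 4
step 1: 4 = 4; sub 5 for 4: 5; = 5; G_2 = 5−1 = 4
step 2: 4 = 4; sub 6 for 5: 4; = 4; G_3 = 4−1 = 3

4, 4, 4, 3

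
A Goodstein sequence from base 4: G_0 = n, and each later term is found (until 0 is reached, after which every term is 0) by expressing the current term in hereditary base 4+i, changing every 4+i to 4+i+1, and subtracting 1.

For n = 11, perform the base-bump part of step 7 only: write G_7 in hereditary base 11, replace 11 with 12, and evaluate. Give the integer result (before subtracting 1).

step 0: 11 = 2·4 + 3; sub 5 for 4: 2·5 + 3; = 13; G_1 = 13−1 = 12
step 1: 12 = 2·5 + 2; sub 6 for 5: 2·6 + 2; = 14; G_2 = 14−1 = 13
step 2: 13 = 2·6 + 1; sub 7 for 6: 2·7 + 1; = 15; G_3 = 15−1 = 14
step 3: 14 = 2·7; sub 8 for 7: 2·8; = 16; G_4 = 16−1 = 15
step 4: 15 = 8 + 7; sub 9 for 8: 9 + 7; = 16; G_5 = 16−1 = 15
step 5: 15 = 9 + 6; sub 10 for 9: 10 + 6; = 16; G_6 = 16−1 = 15
step 6: 15 = 10 + 5; sub 11 for 10: 11 + 5; = 16; G_7 = 16−1 = 15

16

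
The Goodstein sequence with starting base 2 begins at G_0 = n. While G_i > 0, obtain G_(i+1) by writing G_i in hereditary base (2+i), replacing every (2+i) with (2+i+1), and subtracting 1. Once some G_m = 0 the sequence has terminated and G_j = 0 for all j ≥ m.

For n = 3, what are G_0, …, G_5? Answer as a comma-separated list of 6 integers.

base 2: 3 = 2 + 1; at 3: 3 + 1 = 4; next = 3
base 3: 3 = 3; at 4: 4 = 4; next = 3
base 4: 3 = 3; at 5: 3 = 3; next = 2
base 5: 2 = 2; at 6: 2 = 2; next = 1
base 6: 1 = 1; at 7: 1 = 1; next = 0

3, 3, 3, 2, 1, 0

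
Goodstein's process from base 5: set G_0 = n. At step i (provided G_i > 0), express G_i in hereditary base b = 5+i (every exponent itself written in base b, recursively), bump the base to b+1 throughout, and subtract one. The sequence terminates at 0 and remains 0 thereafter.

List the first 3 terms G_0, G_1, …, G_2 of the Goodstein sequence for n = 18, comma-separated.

18, 20, 22

step 0: 18 = 3·5 + 3; sub 6 for 5: 3·6 + 3; = 21; G_1 = 21−1 = 20
step 1: 20 = 3·6 + 2; sub 7 for 6: 3·7 + 2; = 23; G_2 = 23−1 = 22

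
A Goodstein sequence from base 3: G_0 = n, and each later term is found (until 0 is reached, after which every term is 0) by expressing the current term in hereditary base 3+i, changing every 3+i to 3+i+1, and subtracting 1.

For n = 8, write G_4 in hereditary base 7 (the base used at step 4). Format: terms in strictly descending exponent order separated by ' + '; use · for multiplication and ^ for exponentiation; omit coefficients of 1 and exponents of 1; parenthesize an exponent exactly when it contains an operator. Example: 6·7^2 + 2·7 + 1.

7 + 4

i=0: 8 = 2·3 + 2 (b=3); 3→4: 2·4 + 2 = 10; 10−1 = 9
i=1: 9 = 2·4 + 1 (b=4); 4→5: 2·5 + 1 = 11; 11−1 = 10
i=2: 10 = 2·5 (b=5); 5→6: 2·6 = 12; 12−1 = 11
i=3: 11 = 6 + 5 (b=6); 6→7: 7 + 5 = 12; 12−1 = 11
i=4: 11 = 7 + 4 (b=7); 7→8: 8 + 4 = 12; 12−1 = 11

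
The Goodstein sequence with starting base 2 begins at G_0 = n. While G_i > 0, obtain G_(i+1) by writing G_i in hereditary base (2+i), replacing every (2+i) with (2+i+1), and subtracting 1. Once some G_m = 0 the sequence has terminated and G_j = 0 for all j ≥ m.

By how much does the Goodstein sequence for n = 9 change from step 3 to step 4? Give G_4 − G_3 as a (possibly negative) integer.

[0] 9 ≡ 2^(2 + 1) + 1 (base 2). Lift 3: 82. −1: 81.
[1] 81 ≡ 3^(3 + 1) (base 3). Lift 4: 1024. −1: 1023.
[2] 1023 ≡ 3·4^4 + 3·4^3 + 3·4^2 + 3·4 + 3 (base 4). Lift 5: 9843. −1: 9842.
[3] 9842 ≡ 3·5^5 + 3·5^3 + 3·5^2 + 3·5 + 2 (base 5). Lift 6: 140744. −1: 140743.

130901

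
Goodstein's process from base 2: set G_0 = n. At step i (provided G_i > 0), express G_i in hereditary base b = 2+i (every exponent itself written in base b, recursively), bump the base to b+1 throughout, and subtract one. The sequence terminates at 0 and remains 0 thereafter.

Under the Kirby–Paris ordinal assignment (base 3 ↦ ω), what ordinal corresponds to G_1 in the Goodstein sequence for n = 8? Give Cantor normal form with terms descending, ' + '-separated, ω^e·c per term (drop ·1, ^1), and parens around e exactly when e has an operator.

(0) 8|_2 = 2^(2 + 1) ↦ 3^(3 + 1)|_3 = 81 ⇒ 80
(1) 80|_3 = 2·3^3 + 2·3^2 + 2·3 + 2 ↦ 2·4^4 + 2·4^2 + 2·4 + 2|_4 = 554 ⇒ 553

ω^ω·2 + ω^2·2 + ω·2 + 2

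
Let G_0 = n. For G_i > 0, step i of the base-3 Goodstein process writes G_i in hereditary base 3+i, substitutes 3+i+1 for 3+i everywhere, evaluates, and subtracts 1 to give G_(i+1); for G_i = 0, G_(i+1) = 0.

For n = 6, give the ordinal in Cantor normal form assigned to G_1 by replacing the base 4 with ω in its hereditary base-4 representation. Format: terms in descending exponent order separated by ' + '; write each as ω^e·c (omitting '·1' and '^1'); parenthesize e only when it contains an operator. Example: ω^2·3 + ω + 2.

6 —HB3→ 2·3 —bump→ 2·4 = 8 —(−1)→ 7
7 —HB4→ 4 + 3 —bump→ 5 + 3 = 8 —(−1)→ 7

ω + 3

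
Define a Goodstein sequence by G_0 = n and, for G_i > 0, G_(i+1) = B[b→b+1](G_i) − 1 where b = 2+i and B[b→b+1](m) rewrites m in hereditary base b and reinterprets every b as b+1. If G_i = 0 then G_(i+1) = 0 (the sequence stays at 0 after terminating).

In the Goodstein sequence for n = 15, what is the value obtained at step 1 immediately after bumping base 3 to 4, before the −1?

G_0=15  [base 2] 2^(2 + 1) + 2^2 + 2 + 1  →[2↦3]→  3^(3 + 1) + 3^3 + 3 + 1 = 112  −1 ⇒ G_1=111
G_1=111  [base 3] 3^(3 + 1) + 3^3 + 3  →[3↦4]→  4^(4 + 1) + 4^4 + 4 = 1284  −1 ⇒ G_2=1283

1284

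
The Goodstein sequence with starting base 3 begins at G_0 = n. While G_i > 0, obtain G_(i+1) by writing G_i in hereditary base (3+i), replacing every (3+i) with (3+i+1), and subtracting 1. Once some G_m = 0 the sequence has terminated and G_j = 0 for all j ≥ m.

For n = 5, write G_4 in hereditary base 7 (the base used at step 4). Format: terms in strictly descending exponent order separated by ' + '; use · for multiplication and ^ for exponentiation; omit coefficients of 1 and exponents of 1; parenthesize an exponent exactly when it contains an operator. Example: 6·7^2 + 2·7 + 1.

4

[0] 5 ≡ 3 + 2 (base 3). Lift 4: 6. −1: 5.
[1] 5 ≡ 4 + 1 (base 4). Lift 5: 6. −1: 5.
[2] 5 ≡ 5 (base 5). Lift 6: 6. −1: 5.
[3] 5 ≡ 5 (base 6). Lift 7: 5. −1: 4.
[4] 4 ≡ 4 (base 7). Lift 8: 4. −1: 3.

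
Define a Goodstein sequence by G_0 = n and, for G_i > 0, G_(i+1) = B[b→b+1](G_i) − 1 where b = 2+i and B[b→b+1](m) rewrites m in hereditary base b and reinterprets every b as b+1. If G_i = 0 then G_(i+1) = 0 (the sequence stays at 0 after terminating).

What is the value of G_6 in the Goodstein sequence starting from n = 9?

i=0: 9 = 2^(2 + 1) + 1 (b=2); 2→3: 3^(3 + 1) + 1 = 82; 82−1 = 81
i=1: 81 = 3^(3 + 1) (b=3); 3→4: 4^(4 + 1) = 1024; 1024−1 = 1023
i=2: 1023 = 3·4^4 + 3·4^3 + 3·4^2 + 3·4 + 3 (b=4); 4→5: 3·5^5 + 3·5^3 + 3·5^2 + 3·5 + 3 = 9843; 9843−1 = 9842
i=3: 9842 = 3·5^5 + 3·5^3 + 3·5^2 + 3·5 + 2 (b=5); 5→6: 3·6^6 + 3·6^3 + 3·6^2 + 3·6 + 2 = 140744; 140744−1 = 140743
i=4: 140743 = 3·6^6 + 3·6^3 + 3·6^2 + 3·6 + 1 (b=6); 6→7: 3·7^7 + 3·7^3 + 3·7^2 + 3·7 + 1 = 2471827; 2471827−1 = 2471826
i=5: 2471826 = 3·7^7 + 3·7^3 + 3·7^2 + 3·7 (b=7); 7→8: 3·8^8 + 3·8^3 + 3·8^2 + 3·8 = 50333400; 50333400−1 = 50333399

50333399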